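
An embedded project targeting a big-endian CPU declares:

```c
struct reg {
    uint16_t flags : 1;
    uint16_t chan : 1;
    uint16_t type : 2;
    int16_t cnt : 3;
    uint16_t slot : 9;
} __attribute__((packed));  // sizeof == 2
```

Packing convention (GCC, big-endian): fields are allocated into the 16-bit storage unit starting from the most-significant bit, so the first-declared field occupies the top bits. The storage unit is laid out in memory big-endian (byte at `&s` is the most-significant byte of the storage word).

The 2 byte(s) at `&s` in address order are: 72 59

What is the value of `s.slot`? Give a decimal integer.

89

[0]=0x72 [1]=0x59 (big-endian) → word 0x7259
flags [15+:1] = (word>>15) & 0x1 = 0
chan [14+:1] = (word>>14) & 0x1 = 1
type [12+:2] = (word>>12) & 0x3 = 3
cnt [9+:3] = (word>>9) & 0x7 = 1
slot [0+:9] = (word>>0) & 0x1ff = 89  ←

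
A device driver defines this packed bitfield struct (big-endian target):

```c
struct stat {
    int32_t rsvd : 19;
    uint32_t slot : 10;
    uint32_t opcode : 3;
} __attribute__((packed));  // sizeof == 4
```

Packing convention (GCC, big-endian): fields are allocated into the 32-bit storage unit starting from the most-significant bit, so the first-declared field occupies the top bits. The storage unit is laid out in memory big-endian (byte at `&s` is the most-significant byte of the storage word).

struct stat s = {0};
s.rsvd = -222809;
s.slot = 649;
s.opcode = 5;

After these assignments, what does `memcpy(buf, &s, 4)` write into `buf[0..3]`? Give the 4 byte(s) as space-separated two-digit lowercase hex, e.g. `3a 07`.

93 34 f4 4d

[13+:19] rsvd=-222809 & 0x7ffff = 0x499a7; word=0x9334e000
[3+:10] slot=649 & 0x3ff = 0x289; word=0x9334f448
[0+:3] opcode=5 & 0x7 = 0x5; word=0x9334f44d
word = 0x9334f44d → big-endian bytes:
  [0]=0x93  [1]=0x34  [2]=0xf4  [3]=0x4d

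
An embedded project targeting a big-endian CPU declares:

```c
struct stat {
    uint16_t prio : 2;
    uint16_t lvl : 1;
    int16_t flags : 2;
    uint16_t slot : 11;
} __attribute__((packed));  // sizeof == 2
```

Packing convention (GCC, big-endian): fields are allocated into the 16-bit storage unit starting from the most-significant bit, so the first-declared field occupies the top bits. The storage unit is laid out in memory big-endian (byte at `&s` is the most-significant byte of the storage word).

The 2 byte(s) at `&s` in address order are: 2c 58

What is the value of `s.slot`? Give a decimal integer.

[0]=0x2c [1]=0x58 (big-endian) → word 0x2c58
prio [14+:2] = (word>>14) & 0x3 = 0
lvl [13+:1] = (word>>13) & 0x1 = 1
flags [11+:2] = (word>>11) & 0x3 = 1
slot [0+:11] = (word>>0) & 0x7ff = 1112  ←

1112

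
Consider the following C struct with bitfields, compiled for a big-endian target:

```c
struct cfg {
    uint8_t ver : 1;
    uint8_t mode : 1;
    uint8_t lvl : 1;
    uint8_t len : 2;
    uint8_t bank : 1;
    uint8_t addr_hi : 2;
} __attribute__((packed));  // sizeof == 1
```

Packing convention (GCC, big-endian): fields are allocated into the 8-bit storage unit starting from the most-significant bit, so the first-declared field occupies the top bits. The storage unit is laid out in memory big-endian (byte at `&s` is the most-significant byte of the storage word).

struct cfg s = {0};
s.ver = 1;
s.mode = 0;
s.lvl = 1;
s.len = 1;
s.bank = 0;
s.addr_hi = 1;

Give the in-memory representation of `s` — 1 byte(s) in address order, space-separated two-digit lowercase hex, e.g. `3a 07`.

a9

ver (1b) val=1 bits=0x1 at bit 7: 0x80
mode (1b) val=0 bits=0x0 at bit 6: 0x80
lvl (1b) val=1 bits=0x1 at bit 5: 0xa0
len (2b) val=1 bits=0x1 at bit 3: 0xa8
bank (1b) val=0 bits=0x0 at bit 2: 0xa8
addr_hi (2b) val=1 bits=0x1 at bit 0: 0xa9
word = 0xa9 → big-endian bytes:
  [0]=0xa9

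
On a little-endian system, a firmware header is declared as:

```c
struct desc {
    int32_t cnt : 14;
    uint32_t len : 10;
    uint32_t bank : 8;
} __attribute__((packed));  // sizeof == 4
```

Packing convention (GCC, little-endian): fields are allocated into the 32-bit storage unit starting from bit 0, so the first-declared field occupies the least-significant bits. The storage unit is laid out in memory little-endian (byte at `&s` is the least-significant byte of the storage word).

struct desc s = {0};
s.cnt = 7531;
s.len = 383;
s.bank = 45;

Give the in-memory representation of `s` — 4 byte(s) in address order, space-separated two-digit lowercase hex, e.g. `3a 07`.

6b dd 5f 2d

[0+:14] cnt=7531 & 0x3fff = 0x1d6b; word=0x00001d6b
[14+:10] len=383 & 0x3ff = 0x17f; word=0x005fdd6b
[24+:8] bank=45 & 0xff = 0x2d; word=0x2d5fdd6b
word = 0x2d5fdd6b → little-endian bytes:
  [0]=0x6b  [1]=0xdd  [2]=0x5f  [3]=0x2d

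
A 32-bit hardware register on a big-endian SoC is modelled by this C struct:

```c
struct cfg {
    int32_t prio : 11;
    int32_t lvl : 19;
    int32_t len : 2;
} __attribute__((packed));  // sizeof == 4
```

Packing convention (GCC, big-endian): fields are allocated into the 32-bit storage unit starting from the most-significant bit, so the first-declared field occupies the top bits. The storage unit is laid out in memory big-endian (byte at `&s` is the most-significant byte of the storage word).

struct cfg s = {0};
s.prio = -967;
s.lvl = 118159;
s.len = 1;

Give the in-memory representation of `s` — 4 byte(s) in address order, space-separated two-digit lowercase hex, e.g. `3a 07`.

prio (11b) val=-967 bits=0x439 at bit 21: 0x87200000
lvl (19b) val=118159 bits=0x1cd8f at bit 2: 0x8727363c
len (2b) val=1 bits=0x1 at bit 0: 0x8727363d
word = 0x8727363d → big-endian bytes:
  [0]=0x87  [1]=0x27  [2]=0x36  [3]=0x3d

87 27 36 3d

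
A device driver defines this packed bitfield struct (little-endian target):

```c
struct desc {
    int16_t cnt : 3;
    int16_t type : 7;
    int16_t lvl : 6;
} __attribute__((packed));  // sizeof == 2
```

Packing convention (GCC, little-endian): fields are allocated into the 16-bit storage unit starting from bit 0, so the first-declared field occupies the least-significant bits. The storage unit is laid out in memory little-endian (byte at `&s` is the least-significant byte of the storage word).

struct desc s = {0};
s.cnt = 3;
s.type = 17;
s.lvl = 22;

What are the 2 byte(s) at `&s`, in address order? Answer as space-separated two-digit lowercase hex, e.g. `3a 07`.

8b 58

[0+:3] cnt=3 & 0x7 = 0x3; word=0x0003
[3+:7] type=17 & 0x7f = 0x11; word=0x008b
[10+:6] lvl=22 & 0x3f = 0x16; word=0x588b
word = 0x588b → little-endian bytes:
  [0]=0x8b  [1]=0x58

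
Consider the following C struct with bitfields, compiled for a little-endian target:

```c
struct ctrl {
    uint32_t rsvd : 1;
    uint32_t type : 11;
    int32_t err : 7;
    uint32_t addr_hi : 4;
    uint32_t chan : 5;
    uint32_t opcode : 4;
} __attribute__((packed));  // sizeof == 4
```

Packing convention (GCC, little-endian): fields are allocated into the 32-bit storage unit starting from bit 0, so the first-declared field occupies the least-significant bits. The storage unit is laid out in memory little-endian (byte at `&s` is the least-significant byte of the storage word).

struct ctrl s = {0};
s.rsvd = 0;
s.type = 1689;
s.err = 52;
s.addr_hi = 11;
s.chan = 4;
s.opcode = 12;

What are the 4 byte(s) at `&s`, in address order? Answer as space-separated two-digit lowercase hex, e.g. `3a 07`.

32 4d 5b c2

[0+:1] rsvd=0 & 0x1 = 0x0; word=0x00000000
[1+:11] type=1689 & 0x7ff = 0x699; word=0x00000d32
[12+:7] err=52 & 0x7f = 0x34; word=0x00034d32
[19+:4] addr_hi=11 & 0xf = 0xb; word=0x005b4d32
[23+:5] chan=4 & 0x1f = 0x4; word=0x025b4d32
[28+:4] opcode=12 & 0xf = 0xc; word=0xc25b4d32
word = 0xc25b4d32 → little-endian bytes:
  [0]=0x32  [1]=0x4d  [2]=0x5b  [3]=0xc2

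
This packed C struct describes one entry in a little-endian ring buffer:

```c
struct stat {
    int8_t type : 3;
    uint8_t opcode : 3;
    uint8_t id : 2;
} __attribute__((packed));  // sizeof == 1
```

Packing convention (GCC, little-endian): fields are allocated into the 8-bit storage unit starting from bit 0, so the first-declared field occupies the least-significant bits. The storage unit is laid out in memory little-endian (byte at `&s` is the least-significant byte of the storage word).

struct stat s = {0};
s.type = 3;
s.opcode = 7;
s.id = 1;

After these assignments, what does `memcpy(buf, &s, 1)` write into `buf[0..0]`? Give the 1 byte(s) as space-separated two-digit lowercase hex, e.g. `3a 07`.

7b

[0+:3] type=3 & 0x7 = 0x3; word=0x03
[3+:3] opcode=7 & 0x7 = 0x7; word=0x3b
[6+:2] id=1 & 0x3 = 0x1; word=0x7b
word = 0x7b → little-endian bytes:
  [0]=0x7b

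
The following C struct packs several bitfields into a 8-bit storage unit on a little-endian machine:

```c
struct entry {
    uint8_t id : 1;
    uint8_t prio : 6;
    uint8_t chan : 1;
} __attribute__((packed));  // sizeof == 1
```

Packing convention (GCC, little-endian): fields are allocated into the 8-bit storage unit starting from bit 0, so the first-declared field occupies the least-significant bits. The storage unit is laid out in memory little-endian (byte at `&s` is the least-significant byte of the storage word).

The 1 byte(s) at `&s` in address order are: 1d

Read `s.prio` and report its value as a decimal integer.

14

[0]=0x1d (little-endian) → word 0x1d
id:1 @ bit 0 → (0x1d>>0)&0x1 = 0x1
prio:6 @ bit 1 → (0x1d>>1)&0x3f = 0xe  ←
chan:1 @ bit 7 → (0x1d>>7)&0x1 = 0x0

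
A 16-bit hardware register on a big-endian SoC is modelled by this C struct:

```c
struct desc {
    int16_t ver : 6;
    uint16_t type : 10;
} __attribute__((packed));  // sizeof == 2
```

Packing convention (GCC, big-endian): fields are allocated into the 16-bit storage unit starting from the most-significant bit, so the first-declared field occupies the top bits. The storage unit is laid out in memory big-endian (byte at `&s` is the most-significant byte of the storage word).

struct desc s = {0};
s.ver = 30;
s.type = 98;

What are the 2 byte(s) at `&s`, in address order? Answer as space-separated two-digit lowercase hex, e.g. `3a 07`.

ver (6b) val=30 bits=0x1e at bit 10: 0x7800
type (10b) val=98 bits=0x62 at bit 0: 0x7862
word = 0x7862 → big-endian bytes:
  [0]=0x78  [1]=0x62

78 62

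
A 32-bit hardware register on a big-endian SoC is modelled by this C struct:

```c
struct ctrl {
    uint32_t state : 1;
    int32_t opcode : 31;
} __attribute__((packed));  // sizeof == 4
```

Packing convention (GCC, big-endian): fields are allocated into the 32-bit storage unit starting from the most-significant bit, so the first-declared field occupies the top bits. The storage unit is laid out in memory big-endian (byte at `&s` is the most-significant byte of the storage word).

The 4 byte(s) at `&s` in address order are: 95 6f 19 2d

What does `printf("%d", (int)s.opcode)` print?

359602477

[0]=0x95 [1]=0x6f [2]=0x19 [3]=0x2d (big-endian) → word 0x956f192d
state:1 @ bit 31 → (0x956f192d>>31)&0x1 = 0x1
opcode:31 @ bit 0 → (0x956f192d>>0)&0x7fffffff = 0x156f192d  ←
opcode signed 31b, MSB=0: value = 359602477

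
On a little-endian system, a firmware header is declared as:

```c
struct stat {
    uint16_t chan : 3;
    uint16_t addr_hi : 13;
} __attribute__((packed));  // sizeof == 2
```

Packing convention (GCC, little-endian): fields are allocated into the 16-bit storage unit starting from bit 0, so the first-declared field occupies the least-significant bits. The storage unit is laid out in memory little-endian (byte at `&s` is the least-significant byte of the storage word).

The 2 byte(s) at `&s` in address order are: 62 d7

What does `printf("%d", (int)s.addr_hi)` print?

6892

[0]=0x62 [1]=0xd7 (little-endian) → word 0xd762
chan [0+:3] = (word>>0) & 0x7 = 2
addr_hi [3+:13] = (word>>3) & 0x1fff = 6892  ←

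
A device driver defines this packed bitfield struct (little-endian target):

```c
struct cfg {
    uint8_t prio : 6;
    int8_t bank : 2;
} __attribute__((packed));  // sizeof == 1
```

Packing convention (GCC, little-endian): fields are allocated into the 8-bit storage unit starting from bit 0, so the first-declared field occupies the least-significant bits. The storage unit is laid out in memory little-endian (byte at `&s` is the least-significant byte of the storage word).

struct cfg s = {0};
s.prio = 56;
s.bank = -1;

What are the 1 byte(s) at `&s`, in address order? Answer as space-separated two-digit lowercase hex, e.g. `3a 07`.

f8

prio (6b) val=56 bits=0x38 at bit 0: 0x38
bank (2b) val=-1 bits=0x3 at bit 6: 0xf8
word = 0xf8 → little-endian bytes:
  [0]=0xf8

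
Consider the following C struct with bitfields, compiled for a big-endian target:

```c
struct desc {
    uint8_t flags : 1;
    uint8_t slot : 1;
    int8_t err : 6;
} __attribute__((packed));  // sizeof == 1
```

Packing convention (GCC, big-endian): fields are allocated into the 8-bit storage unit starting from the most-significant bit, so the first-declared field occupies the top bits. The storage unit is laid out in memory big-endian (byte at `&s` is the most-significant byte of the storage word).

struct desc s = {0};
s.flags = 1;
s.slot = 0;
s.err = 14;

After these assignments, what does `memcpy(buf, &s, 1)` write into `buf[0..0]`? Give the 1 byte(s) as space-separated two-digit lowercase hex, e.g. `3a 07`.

8e

flags:1 = 1 → 0x1 << 7 → word 0x80
slot:1 = 0 → 0x0 << 6 → word 0x80
err:6 = 14 → 0xe << 0 → word 0x8e
word = 0x8e → big-endian bytes:
  [0]=0x8e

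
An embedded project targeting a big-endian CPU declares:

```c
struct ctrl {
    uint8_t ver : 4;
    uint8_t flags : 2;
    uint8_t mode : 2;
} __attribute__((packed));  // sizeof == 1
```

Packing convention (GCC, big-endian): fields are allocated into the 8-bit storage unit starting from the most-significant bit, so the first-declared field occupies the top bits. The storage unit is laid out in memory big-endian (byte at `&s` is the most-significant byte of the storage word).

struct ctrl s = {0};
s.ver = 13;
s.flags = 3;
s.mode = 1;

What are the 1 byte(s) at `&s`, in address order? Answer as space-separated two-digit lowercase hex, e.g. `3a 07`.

dd

ver:4 = 13 → 0xd << 4 → word 0xd0
flags:2 = 3 → 0x3 << 2 → word 0xdc
mode:2 = 1 → 0x1 << 0 → word 0xdd
word = 0xdd → big-endian bytes:
  [0]=0xdd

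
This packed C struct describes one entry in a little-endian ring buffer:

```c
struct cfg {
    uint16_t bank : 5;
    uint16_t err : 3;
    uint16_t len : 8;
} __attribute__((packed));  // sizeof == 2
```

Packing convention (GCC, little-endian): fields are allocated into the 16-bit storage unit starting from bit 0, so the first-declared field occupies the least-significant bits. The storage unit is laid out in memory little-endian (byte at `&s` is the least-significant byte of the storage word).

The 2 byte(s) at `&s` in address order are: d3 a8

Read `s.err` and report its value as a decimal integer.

6

[0]=0xd3 [1]=0xa8 (little-endian) → word 0xa8d3
bank [0+:5] = (word>>0) & 0x1f = 19
err [5+:3] = (word>>5) & 0x7 = 6  ←
len [8+:8] = (word>>8) & 0xff = 168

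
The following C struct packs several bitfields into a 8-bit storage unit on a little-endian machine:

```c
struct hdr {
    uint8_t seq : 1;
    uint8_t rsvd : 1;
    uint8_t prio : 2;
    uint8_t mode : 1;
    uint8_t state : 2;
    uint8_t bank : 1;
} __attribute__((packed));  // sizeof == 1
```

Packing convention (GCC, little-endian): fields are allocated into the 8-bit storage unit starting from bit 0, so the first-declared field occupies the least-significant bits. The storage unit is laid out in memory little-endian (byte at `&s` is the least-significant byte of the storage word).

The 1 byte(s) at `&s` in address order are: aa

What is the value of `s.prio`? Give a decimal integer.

2

[0]=0xaa (little-endian) → word 0xaa
seq:1 @ bit 0 → (0xaa>>0)&0x1 = 0x0
rsvd:1 @ bit 1 → (0xaa>>1)&0x1 = 0x1
prio:2 @ bit 2 → (0xaa>>2)&0x3 = 0x2  ←
mode:1 @ bit 4 → (0xaa>>4)&0x1 = 0x0
state:2 @ bit 5 → (0xaa>>5)&0x3 = 0x1
bank:1 @ bit 7 → (0xaa>>7)&0x1 = 0x1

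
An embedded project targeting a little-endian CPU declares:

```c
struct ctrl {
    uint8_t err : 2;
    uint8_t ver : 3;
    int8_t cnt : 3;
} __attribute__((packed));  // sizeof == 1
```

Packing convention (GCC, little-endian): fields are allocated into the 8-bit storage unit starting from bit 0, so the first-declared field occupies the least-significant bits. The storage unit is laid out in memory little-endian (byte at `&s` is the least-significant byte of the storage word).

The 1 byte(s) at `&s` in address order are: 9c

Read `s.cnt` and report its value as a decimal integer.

-4

[0]=0x9c (little-endian) → word 0x9c
err:2 @ bit 0 → (0x9c>>0)&0x3 = 0x0
ver:3 @ bit 2 → (0x9c>>2)&0x7 = 0x7
cnt:3 @ bit 5 → (0x9c>>5)&0x7 = 0x4  ←
cnt signed 3b, MSB=1: 4 - 8 = -4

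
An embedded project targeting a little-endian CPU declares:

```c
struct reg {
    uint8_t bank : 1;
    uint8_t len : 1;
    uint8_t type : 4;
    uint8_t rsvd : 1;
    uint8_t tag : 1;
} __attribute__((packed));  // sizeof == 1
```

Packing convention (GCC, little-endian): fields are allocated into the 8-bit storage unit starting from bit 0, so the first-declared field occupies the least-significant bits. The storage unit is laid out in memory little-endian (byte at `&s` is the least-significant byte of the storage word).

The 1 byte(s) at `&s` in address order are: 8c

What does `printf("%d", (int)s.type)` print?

3

[0]=0x8c (little-endian) → word 0x8c
bank:1 @ bit 0 → (0x8c>>0)&0x1 = 0x0
len:1 @ bit 1 → (0x8c>>1)&0x1 = 0x0
type:4 @ bit 2 → (0x8c>>2)&0xf = 0x3  ←
rsvd:1 @ bit 6 → (0x8c>>6)&0x1 = 0x0
tag:1 @ bit 7 → (0x8c>>7)&0x1 = 0x1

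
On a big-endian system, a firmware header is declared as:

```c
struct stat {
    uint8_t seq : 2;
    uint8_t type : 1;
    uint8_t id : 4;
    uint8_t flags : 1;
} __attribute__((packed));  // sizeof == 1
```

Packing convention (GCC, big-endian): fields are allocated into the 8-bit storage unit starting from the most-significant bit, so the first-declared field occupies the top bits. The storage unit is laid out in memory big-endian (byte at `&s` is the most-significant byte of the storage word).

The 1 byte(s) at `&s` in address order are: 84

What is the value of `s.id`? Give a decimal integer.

[0]=0x84 (big-endian) → word 0x84
seq [6+:2] = (word>>6) & 0x3 = 2
type [5+:1] = (word>>5) & 0x1 = 0
id [1+:4] = (word>>1) & 0xf = 2  ←
flags [0+:1] = (word>>0) & 0x1 = 0

2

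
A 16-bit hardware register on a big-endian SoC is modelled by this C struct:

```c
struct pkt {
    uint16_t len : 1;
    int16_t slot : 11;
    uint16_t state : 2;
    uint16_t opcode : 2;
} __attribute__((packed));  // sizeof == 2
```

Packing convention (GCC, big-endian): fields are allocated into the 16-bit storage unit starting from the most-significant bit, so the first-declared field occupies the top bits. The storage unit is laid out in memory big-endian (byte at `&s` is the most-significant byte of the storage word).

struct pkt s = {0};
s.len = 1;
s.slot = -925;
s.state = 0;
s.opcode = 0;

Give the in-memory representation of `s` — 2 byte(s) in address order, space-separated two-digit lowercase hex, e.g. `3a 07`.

c6 30

len (1b) val=1 bits=0x1 at bit 15: 0x8000
slot (11b) val=-925 bits=0x463 at bit 4: 0xc630
state (2b) val=0 bits=0x0 at bit 2: 0xc630
opcode (2b) val=0 bits=0x0 at bit 0: 0xc630
word = 0xc630 → big-endian bytes:
  [0]=0xc6  [1]=0x30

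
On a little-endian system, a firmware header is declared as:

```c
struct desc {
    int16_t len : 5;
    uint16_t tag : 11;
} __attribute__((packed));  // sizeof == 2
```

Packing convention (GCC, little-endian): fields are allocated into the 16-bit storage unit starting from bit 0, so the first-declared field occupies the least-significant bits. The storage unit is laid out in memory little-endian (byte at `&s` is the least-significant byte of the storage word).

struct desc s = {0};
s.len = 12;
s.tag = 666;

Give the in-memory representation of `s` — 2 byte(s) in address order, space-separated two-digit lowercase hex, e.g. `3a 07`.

4c 53

len (5b) val=12 bits=0xc at bit 0: 0x000c
tag (11b) val=666 bits=0x29a at bit 5: 0x534c
word = 0x534c → little-endian bytes:
  [0]=0x4c  [1]=0x53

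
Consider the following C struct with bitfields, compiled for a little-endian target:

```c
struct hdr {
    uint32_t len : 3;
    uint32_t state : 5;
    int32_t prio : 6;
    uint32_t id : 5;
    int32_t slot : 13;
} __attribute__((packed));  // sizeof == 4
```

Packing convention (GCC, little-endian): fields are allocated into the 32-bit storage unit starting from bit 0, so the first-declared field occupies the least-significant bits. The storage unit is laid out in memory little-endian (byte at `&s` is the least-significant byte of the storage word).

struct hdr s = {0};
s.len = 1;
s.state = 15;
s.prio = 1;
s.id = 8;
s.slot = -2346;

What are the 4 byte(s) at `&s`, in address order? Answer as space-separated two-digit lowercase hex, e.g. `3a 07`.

len:3 = 1 → 0x1 << 0 → word 0x00000001
state:5 = 15 → 0xf << 3 → word 0x00000079
prio:6 = 1 → 0x1 << 8 → word 0x00000179
id:5 = 8 → 0x8 << 14 → word 0x00020179
slot:13 = -2346 → 0x16d6 << 19 → word 0xb6b20179
word = 0xb6b20179 → little-endian bytes:
  [0]=0x79  [1]=0x01  [2]=0xb2  [3]=0xb6

79 01 b2 b6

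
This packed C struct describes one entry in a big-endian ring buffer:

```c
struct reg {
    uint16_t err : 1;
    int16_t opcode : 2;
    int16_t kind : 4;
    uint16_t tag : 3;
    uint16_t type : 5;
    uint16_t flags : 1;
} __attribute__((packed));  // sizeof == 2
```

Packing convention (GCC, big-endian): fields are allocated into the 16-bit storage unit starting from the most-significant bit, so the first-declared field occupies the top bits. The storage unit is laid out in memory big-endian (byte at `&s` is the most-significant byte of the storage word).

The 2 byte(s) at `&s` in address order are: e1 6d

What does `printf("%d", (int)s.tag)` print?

[0]=0xe1 [1]=0x6d (big-endian) → word 0xe16d
err [15+:1] = (word>>15) & 0x1 = 1
opcode [13+:2] = (word>>13) & 0x3 = 3
kind [9+:4] = (word>>9) & 0xf = 0
tag [6+:3] = (word>>6) & 0x7 = 5  ←
type [1+:5] = (word>>1) & 0x1f = 22
flags [0+:1] = (word>>0) & 0x1 = 1

5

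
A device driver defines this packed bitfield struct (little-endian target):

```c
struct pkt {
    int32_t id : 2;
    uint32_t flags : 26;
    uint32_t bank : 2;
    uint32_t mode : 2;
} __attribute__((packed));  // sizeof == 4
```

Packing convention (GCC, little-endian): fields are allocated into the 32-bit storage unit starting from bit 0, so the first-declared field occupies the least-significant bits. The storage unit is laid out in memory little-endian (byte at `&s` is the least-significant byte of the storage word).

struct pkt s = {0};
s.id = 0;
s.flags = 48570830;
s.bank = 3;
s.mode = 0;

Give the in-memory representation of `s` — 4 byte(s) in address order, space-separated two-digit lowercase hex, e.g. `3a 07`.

id:2 = 0 → 0x0 << 0 → word 0x00000000
flags:26 = 48570830 → 0x2e521ce << 2 → word 0x0b948738
bank:2 = 3 → 0x3 << 28 → word 0x3b948738
mode:2 = 0 → 0x0 << 30 → word 0x3b948738
word = 0x3b948738 → little-endian bytes:
  [0]=0x38  [1]=0x87  [2]=0x94  [3]=0x3b

38 87 94 3b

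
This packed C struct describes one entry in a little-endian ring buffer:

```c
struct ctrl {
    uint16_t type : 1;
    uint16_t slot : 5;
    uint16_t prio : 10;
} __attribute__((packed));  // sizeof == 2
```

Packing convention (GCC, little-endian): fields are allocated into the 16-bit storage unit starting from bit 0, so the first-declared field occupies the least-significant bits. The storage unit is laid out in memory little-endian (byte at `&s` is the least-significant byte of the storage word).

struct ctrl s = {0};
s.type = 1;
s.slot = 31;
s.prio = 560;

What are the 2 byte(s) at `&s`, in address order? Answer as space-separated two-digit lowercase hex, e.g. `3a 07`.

3f 8c

type:1 = 1 → 0x1 << 0 → word 0x0001
slot:5 = 31 → 0x1f << 1 → word 0x003f
prio:10 = 560 → 0x230 << 6 → word 0x8c3f
word = 0x8c3f → little-endian bytes:
  [0]=0x3f  [1]=0x8c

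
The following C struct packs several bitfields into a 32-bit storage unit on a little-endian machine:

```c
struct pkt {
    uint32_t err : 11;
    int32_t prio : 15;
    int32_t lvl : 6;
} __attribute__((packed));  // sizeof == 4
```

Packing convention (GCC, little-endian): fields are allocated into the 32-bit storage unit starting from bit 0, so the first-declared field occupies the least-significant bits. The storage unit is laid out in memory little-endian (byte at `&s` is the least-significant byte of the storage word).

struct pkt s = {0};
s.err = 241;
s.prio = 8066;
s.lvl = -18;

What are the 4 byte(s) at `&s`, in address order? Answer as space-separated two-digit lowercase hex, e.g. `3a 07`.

err:11 = 241 → 0xf1 << 0 → word 0x000000f1
prio:15 = 8066 → 0x1f82 << 11 → word 0x00fc10f1
lvl:6 = -18 → 0x2e << 26 → word 0xb8fc10f1
word = 0xb8fc10f1 → little-endian bytes:
  [0]=0xf1  [1]=0x10  [2]=0xfc  [3]=0xb8

f1 10 fc b8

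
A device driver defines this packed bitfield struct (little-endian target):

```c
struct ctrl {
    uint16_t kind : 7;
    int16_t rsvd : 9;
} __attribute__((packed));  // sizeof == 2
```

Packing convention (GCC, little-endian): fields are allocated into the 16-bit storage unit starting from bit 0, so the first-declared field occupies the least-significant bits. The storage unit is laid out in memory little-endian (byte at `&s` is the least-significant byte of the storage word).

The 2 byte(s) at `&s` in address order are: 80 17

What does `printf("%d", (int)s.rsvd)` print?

[0]=0x80 [1]=0x17 (little-endian) → word 0x1780
kind [0+:7] = (word>>0) & 0x7f = 0
rsvd [7+:9] = (word>>7) & 0x1ff = 47  ←
rsvd signed 9b, MSB=0: value = 47

47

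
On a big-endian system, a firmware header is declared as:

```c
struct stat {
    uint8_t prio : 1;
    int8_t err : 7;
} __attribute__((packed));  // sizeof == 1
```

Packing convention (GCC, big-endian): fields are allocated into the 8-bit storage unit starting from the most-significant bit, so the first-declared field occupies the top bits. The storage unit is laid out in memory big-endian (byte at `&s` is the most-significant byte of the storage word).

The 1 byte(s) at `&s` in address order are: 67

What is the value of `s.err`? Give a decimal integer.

-25

[0]=0x67 (big-endian) → word 0x67
prio:1 @ bit 7 → (0x67>>7)&0x1 = 0x0
err:7 @ bit 0 → (0x67>>0)&0x7f = 0x67  ←
err signed 7b, MSB=1: 103 - 128 = -25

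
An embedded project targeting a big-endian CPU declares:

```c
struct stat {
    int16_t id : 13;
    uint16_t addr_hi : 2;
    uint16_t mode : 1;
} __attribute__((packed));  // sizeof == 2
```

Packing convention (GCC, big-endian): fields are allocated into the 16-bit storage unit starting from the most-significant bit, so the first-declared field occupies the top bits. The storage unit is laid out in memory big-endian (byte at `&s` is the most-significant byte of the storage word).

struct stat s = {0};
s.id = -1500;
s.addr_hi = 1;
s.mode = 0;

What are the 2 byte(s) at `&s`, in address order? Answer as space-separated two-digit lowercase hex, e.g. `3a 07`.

d1 22

id:13 = -1500 → 0x1a24 << 3 → word 0xd120
addr_hi:2 = 1 → 0x1 << 1 → word 0xd122
mode:1 = 0 → 0x0 << 0 → word 0xd122
word = 0xd122 → big-endian bytes:
  [0]=0xd1  [1]=0x22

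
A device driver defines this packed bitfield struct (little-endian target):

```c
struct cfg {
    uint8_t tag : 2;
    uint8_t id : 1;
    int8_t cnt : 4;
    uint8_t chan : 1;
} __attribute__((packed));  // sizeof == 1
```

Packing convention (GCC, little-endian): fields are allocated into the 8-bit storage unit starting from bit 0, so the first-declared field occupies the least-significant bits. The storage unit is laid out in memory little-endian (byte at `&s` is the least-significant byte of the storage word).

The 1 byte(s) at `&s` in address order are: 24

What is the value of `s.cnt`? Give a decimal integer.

[0]=0x24 (little-endian) → word 0x24
tag [0+:2] = (word>>0) & 0x3 = 0
id [2+:1] = (word>>2) & 0x1 = 1
cnt [3+:4] = (word>>3) & 0xf = 4  ←
chan [7+:1] = (word>>7) & 0x1 = 0
cnt signed 4b, MSB=0: value = 4

4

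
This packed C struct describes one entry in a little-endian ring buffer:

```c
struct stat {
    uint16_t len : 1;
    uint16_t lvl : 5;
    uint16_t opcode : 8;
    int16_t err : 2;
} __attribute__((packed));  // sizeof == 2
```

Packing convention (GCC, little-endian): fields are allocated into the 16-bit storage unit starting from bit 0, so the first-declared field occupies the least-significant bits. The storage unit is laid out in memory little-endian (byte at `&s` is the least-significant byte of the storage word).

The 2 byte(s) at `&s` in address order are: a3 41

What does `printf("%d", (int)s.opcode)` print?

6

[0]=0xa3 [1]=0x41 (little-endian) → word 0x41a3
len [0+:1] = (word>>0) & 0x1 = 1
lvl [1+:5] = (word>>1) & 0x1f = 17
opcode [6+:8] = (word>>6) & 0xff = 6  ←
err [14+:2] = (word>>14) & 0x3 = 1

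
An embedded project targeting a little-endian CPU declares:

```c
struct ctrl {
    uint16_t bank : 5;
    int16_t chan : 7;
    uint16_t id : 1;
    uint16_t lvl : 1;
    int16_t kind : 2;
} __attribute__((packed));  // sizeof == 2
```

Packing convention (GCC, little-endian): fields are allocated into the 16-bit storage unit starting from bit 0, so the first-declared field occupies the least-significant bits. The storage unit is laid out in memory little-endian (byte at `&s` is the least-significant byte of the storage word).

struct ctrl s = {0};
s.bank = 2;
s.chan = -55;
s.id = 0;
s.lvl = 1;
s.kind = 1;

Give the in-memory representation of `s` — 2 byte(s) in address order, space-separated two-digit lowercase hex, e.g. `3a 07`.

22 69

bank (5b) val=2 bits=0x2 at bit 0: 0x0002
chan (7b) val=-55 bits=0x49 at bit 5: 0x0922
id (1b) val=0 bits=0x0 at bit 12: 0x0922
lvl (1b) val=1 bits=0x1 at bit 13: 0x2922
kind (2b) val=1 bits=0x1 at bit 14: 0x6922
word = 0x6922 → little-endian bytes:
  [0]=0x22  [1]=0x69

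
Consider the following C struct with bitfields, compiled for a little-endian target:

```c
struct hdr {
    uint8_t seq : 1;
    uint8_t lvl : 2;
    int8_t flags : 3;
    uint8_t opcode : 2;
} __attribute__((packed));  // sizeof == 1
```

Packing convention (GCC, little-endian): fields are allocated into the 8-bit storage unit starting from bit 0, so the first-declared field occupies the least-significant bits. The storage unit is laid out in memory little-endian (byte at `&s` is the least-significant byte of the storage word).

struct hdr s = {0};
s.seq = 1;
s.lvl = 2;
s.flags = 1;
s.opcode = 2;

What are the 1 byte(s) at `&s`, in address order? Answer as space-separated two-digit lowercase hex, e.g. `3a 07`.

seq:1 = 1 → 0x1 << 0 → word 0x01
lvl:2 = 2 → 0x2 << 1 → word 0x05
flags:3 = 1 → 0x1 << 3 → word 0x0d
opcode:2 = 2 → 0x2 << 6 → word 0x8d
word = 0x8d → little-endian bytes:
  [0]=0x8d

8d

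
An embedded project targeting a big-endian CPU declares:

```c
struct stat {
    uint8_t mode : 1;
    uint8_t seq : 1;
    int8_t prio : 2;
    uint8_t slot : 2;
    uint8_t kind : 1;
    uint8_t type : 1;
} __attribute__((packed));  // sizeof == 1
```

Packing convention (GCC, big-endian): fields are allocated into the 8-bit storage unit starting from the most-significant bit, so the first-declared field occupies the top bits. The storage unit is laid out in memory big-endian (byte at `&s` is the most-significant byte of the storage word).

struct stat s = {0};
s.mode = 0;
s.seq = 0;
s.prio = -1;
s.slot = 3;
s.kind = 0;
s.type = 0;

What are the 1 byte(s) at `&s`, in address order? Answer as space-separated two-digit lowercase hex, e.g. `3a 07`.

3c

mode (1b) val=0 bits=0x0 at bit 7: 0x00
seq (1b) val=0 bits=0x0 at bit 6: 0x00
prio (2b) val=-1 bits=0x3 at bit 4: 0x30
slot (2b) val=3 bits=0x3 at bit 2: 0x3c
kind (1b) val=0 bits=0x0 at bit 1: 0x3c
type (1b) val=0 bits=0x0 at bit 0: 0x3c
word = 0x3c → big-endian bytes:
  [0]=0x3c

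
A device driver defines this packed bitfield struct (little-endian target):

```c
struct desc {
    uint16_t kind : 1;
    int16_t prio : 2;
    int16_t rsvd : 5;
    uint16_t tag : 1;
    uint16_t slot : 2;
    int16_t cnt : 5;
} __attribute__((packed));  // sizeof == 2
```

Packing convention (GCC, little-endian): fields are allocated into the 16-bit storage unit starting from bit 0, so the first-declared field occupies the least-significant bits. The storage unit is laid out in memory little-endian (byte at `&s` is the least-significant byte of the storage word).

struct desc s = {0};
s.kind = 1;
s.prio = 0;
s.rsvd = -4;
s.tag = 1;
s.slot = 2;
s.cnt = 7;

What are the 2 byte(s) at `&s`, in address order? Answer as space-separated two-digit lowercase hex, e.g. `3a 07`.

[0+:1] kind=1 & 0x1 = 0x1; word=0x0001
[1+:2] prio=0 & 0x3 = 0x0; word=0x0001
[3+:5] rsvd=-4 & 0x1f = 0x1c; word=0x00e1
[8+:1] tag=1 & 0x1 = 0x1; word=0x01e1
[9+:2] slot=2 & 0x3 = 0x2; word=0x05e1
[11+:5] cnt=7 & 0x1f = 0x7; word=0x3de1
word = 0x3de1 → little-endian bytes:
  [0]=0xe1  [1]=0x3d

e1 3d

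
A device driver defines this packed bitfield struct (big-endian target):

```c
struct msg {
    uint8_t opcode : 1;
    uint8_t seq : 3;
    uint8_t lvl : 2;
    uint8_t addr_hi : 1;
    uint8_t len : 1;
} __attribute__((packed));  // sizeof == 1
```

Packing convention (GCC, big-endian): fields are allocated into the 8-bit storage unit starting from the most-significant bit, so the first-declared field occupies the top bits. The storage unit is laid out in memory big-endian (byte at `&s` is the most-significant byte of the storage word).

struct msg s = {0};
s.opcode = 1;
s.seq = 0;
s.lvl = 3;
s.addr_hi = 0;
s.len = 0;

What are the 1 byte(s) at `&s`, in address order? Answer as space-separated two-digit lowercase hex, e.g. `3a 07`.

[7+:1] opcode=1 & 0x1 = 0x1; word=0x80
[4+:3] seq=0 & 0x7 = 0x0; word=0x80
[2+:2] lvl=3 & 0x3 = 0x3; word=0x8c
[1+:1] addr_hi=0 & 0x1 = 0x0; word=0x8c
[0+:1] len=0 & 0x1 = 0x0; word=0x8c
word = 0x8c → big-endian bytes:
  [0]=0x8c

8c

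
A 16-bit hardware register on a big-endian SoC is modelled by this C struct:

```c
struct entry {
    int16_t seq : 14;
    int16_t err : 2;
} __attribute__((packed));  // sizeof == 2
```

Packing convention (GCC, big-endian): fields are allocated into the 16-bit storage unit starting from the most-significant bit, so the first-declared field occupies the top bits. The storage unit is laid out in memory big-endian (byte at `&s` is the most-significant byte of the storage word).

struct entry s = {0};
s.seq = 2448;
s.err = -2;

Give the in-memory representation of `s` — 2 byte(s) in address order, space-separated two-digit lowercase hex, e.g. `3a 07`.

26 42

seq (14b) val=2448 bits=0x990 at bit 2: 0x2640
err (2b) val=-2 bits=0x2 at bit 0: 0x2642
word = 0x2642 → big-endian bytes:
  [0]=0x26  [1]=0x42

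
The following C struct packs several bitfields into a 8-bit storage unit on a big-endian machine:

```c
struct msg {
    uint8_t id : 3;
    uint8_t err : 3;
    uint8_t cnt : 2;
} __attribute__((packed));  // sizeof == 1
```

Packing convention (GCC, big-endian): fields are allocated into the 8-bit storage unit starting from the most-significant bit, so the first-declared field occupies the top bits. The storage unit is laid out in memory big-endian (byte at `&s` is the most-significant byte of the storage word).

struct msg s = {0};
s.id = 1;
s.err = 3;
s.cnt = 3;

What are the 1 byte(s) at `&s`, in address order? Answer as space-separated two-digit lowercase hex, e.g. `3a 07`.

id (3b) val=1 bits=0x1 at bit 5: 0x20
err (3b) val=3 bits=0x3 at bit 2: 0x2c
cnt (2b) val=3 bits=0x3 at bit 0: 0x2f
word = 0x2f → big-endian bytes:
  [0]=0x2f

2f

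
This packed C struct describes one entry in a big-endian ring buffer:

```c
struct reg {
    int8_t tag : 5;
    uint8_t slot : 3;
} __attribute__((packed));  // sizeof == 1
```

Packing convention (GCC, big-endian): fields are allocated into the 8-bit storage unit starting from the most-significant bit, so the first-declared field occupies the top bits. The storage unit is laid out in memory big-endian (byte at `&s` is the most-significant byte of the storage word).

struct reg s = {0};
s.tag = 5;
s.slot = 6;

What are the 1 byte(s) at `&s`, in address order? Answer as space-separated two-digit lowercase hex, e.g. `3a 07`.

tag (5b) val=5 bits=0x5 at bit 3: 0x28
slot (3b) val=6 bits=0x6 at bit 0: 0x2e
word = 0x2e → big-endian bytes:
  [0]=0x2e

2e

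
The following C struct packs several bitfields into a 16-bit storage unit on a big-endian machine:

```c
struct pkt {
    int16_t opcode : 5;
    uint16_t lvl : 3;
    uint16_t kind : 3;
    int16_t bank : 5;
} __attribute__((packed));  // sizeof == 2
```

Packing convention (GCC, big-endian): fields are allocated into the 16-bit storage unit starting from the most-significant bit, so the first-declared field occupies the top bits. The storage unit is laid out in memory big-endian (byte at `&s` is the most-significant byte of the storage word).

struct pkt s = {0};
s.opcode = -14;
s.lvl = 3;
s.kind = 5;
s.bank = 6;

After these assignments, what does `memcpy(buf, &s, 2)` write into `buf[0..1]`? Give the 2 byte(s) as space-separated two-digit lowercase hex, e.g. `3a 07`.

93 a6

opcode (5b) val=-14 bits=0x12 at bit 11: 0x9000
lvl (3b) val=3 bits=0x3 at bit 8: 0x9300
kind (3b) val=5 bits=0x5 at bit 5: 0x93a0
bank (5b) val=6 bits=0x6 at bit 0: 0x93a6
word = 0x93a6 → big-endian bytes:
  [0]=0x93  [1]=0xa6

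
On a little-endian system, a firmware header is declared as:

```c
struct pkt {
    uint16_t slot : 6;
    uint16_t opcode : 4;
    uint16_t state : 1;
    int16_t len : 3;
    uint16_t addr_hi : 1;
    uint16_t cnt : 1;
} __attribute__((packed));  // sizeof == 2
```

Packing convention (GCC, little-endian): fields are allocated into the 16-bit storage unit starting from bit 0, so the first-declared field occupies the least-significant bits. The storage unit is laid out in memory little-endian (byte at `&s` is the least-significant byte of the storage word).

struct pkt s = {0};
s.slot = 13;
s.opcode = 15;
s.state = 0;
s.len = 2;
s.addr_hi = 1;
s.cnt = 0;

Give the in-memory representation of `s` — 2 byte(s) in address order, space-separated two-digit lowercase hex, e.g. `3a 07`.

slot:6 = 13 → 0xd << 0 → word 0x000d
opcode:4 = 15 → 0xf << 6 → word 0x03cd
state:1 = 0 → 0x0 << 10 → word 0x03cd
len:3 = 2 → 0x2 << 11 → word 0x13cd
addr_hi:1 = 1 → 0x1 << 14 → word 0x53cd
cnt:1 = 0 → 0x0 << 15 → word 0x53cd
word = 0x53cd → little-endian bytes:
  [0]=0xcd  [1]=0x53

cd 53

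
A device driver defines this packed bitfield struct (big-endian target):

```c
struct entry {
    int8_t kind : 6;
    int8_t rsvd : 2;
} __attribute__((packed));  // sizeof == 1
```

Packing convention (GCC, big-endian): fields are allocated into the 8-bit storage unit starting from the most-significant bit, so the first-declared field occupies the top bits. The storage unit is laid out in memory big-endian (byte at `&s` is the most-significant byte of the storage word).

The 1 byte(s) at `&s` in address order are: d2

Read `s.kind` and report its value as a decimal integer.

[0]=0xd2 (big-endian) → word 0xd2
kind:6 @ bit 2 → (0xd2>>2)&0x3f = 0x34  ←
rsvd:2 @ bit 0 → (0xd2>>0)&0x3 = 0x2
kind signed 6b, MSB=1: 52 - 64 = -12

-12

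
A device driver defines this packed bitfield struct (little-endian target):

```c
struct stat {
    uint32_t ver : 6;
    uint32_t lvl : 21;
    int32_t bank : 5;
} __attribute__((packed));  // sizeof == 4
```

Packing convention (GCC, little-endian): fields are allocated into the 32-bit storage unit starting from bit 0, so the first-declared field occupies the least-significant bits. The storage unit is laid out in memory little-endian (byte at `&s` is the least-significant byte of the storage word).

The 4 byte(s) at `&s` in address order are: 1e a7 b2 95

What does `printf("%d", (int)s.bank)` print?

-14

[0]=0x1e [1]=0xa7 [2]=0xb2 [3]=0x95 (little-endian) → word 0x95b2a71e
ver [0+:6] = (word>>0) & 0x3f = 30
lvl [6+:21] = (word>>6) & 0x1fffff = 1493660
bank [27+:5] = (word>>27) & 0x1f = 18  ←
bank signed 5b, MSB=1: 18 - 32 = -14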